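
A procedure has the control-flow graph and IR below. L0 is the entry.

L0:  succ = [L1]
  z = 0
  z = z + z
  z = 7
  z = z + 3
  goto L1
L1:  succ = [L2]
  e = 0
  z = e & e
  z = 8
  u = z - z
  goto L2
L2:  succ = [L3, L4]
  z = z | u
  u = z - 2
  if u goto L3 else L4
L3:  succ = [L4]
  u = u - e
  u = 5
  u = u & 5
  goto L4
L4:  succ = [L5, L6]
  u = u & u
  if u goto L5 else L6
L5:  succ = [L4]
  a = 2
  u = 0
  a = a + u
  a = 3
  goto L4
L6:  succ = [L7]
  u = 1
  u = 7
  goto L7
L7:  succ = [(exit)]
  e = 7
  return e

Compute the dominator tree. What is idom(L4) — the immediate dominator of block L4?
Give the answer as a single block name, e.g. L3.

Answer: L2

Derivation:
idom tree: L1←L0 L2←L1 L3←L2 L4←L2 L5←L4 L6←L4 L7←L6
Dom at joins:
  L4: preds {L2,L3,L5}: {L0,L1,L2} ∩ {L0,L1,L2,L3} ∩ {L0,L1,L2,L4,L5} = {L0,L1,L2}; idom=L2

idom(L4) = L2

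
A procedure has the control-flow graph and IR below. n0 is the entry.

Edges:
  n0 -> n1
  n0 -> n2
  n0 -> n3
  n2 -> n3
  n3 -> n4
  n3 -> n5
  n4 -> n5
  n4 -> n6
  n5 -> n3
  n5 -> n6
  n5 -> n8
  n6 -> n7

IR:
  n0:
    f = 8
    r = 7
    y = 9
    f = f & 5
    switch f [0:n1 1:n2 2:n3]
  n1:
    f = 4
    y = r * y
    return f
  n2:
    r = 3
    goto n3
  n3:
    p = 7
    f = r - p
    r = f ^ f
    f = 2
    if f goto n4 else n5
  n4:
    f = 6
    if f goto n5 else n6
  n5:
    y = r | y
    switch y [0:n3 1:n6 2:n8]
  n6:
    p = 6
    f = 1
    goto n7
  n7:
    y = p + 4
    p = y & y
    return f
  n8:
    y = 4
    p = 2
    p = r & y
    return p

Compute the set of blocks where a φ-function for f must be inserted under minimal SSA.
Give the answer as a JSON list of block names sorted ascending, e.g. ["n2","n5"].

Answer: ["n3", "n5", "n6"]

Analysis:
idom tree: n1←n0 n2←n0 n3←n0 n4←n3 n5←n3 n6←n3 n7←n6 n8←n5
Dom at joins:
  n3: preds {n0,n2,n5}: {n0} ∩ {n0,n2} ∩ {n0,n3,n5} = {n0}; idom=n0
  n5: preds {n3,n4}: {n0,n3} ∩ {n0,n3,n4} = {n0,n3}; idom=n3
  n6: preds {n4,n5}: {n0,n3,n4} ∩ {n0,n3,n5} = {n0,n3}; idom=n3

Frontier:
  n3←n0: walk · to n0
  n3←n2: walk n2 to n0
  n3←n5: walk n5→n3 to n0
  n5←n3: walk · to n3
  n5←n4: walk n4 to n3
  n6←n4: walk n4 to n3
  n6←n5: walk n5 to n3
  DF(n0)=∅
  DF(n1)=∅
  DF(n2)={n3}
  DF(n3)={n3}
  DF(n4)={n5,n6}
  DF(n5)={n3,n6}
  DF(n6)=∅
  DF(n7)=∅
  DF(n8)=∅

φ for f: defs {n0,n1,n3,n4,n6}
  DF⁺ = {n3,n5,n6}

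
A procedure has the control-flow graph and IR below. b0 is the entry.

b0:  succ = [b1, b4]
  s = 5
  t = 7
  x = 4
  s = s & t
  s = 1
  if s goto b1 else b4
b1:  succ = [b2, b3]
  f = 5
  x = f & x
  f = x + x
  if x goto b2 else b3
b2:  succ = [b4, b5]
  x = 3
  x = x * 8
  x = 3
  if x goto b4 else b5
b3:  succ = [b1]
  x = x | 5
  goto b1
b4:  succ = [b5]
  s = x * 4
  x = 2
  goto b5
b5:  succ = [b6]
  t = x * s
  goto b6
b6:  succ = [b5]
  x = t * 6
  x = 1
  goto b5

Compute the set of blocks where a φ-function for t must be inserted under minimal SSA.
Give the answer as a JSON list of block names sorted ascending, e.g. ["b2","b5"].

idom tree: b1←b0 b2←b1 b3←b1 b4←b0 b5←b0 b6←b5
Dom∩ at merges:
  b1: preds {b0,b3}: {b0} ∩ {b0,b1,b3} = {b0}; idom=b0
  b4: preds {b0,b2}: {b0} ∩ {b0,b1,b2} = {b0}; idom=b0
  b5: preds {b2,b4,b6}: {b0,b1,b2} ∩ {b0,b4} ∩ {b0,b5,b6} = {b0}; idom=b0

Frontier:
  b1←b0: walk · to b0
  b1←b3: walk b3→b1 to b0
  b4←b0: walk · to b0
  b4←b2: walk b2→b1 to b0
  b5←b2: walk b2→b1 to b0
  b5←b4: walk b4 to b0
  b5←b6: walk b6→b5 to b0
  DF(b0)=∅
  DF(b1)={b1,b4,b5}
  DF(b2)={b4,b5}
  DF(b3)={b1}
  DF(b4)={b5}
  DF(b5)={b5}
  DF(b6)={b5}

φ for t: defs {b0,b5}
  DF⁺ = {b5}

Answer: ["b5"]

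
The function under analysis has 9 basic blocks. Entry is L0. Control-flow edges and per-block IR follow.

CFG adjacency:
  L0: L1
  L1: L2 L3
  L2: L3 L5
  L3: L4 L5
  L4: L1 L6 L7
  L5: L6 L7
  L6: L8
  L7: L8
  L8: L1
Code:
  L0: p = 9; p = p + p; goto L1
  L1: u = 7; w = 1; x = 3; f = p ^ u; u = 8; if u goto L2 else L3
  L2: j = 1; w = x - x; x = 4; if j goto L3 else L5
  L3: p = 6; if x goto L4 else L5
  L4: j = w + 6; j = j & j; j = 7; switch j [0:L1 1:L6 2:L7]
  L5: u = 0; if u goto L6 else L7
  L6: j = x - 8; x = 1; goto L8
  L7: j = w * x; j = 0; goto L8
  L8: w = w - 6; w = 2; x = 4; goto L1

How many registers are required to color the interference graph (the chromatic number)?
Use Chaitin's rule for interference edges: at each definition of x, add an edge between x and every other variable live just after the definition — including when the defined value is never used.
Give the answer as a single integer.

Block summaries:
  L0: {p} / ∅
  L1: {f,u,w,x} / {p}
  L2: {j,w,x} / {x}
  L3: {p} / {x}
  L4: {j} / {w}
  L5: {u} / ∅
  L6: {j,x} / {x}
  L7: {j} / {w,x}
  L8: {w,x} / {w}

Backward fixpoint:
  L0: in=∅ out={p}
  L1: in={p} out={p,w,x}
  L2: in={p,x} out={p,w,x}
  L3: in={w,x} out={p,w,x}
  L4: in={p,w,x} out={p,w,x}
  L5: in={p,w,x} out={p,w,x}
  L6: in={p,w,x} out={p,w}
  L7: in={p,w,x} out={p,w}
  L8: in={p,w} out={p}

Interfere edges:
  f: {p,w,x}
  j: {p,w,x}
  p: {f,j,u,w,x}
  u: {p,w,x}
  w: {f,j,p,u,x}
  x: {f,j,p,u,w}

Colouring:
  {f,p,w,x} pairwise interfere (4-clique) ⇒ χ ≥ 4
  4-colouring: R0={p}  R1={w}  R2={x}  R3={f,j,u}
  χ = 4

Answer: 4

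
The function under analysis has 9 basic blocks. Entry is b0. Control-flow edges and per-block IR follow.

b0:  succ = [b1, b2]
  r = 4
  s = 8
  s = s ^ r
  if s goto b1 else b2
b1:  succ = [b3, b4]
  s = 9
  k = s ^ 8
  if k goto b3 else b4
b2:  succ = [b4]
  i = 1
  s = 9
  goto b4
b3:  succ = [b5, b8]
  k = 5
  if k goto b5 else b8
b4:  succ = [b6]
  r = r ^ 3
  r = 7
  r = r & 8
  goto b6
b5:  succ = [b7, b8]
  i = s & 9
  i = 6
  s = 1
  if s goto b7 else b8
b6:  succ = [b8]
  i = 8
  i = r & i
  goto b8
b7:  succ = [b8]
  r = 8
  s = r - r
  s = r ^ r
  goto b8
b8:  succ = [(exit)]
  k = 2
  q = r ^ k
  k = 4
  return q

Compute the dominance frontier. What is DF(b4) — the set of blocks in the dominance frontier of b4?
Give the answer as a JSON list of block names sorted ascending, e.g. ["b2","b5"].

Answer: ["b8"]

Analysis:
idom tree: b1←b0 b2←b0 b3←b1 b4←b0 b5←b3 b6←b4 b7←b5 b8←b0
Dom∩ at merges:
  b4: preds {b1,b2}: {b0,b1} ∩ {b0,b2} = {b0}; idom=b0
  b8: preds {b3,b5,b6,b7}: {b0,b1,b3} ∩ {b0,b1,b3,b5} ∩ {b0,b4,b6} ∩ {b0,b1,b3,b5,b7} = {b0}; idom=b0

DF walk-up:
  join b4 pred b1: b1 stop@b0
  join b4 pred b2: b2 stop@b0
  join b8 pred b3: b3→b1 stop@b0
  join b8 pred b5: b5→b3→b1 stop@b0
  join b8 pred b6: b6→b4 stop@b0
  join b8 pred b7: b7→b5→b3→b1 stop@b0
  DF(b0)=∅
  DF(b1)={b4,b8}
  DF(b2)={b4}
  DF(b3)={b8}
  DF(b4)={b8}
  DF(b5)={b8}
  DF(b6)={b8}
  DF(b7)={b8}
  DF(b8)=∅

DF(b4) = ["b8"]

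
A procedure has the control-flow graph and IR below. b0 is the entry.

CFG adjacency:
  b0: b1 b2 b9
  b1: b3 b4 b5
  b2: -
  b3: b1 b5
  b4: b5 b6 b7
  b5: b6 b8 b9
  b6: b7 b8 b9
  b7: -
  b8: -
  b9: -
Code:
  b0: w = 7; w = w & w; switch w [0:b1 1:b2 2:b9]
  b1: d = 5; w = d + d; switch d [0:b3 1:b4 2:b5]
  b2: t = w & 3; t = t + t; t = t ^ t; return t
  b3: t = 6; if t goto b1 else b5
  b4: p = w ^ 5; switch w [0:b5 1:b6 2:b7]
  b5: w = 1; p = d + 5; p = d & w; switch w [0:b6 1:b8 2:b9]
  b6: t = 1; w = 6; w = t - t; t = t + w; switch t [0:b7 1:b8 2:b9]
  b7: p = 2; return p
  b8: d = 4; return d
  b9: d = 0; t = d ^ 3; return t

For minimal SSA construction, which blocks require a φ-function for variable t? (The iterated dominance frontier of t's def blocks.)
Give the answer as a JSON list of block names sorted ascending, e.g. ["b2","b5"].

idom tree: b1←b0 b2←b0 b3←b1 b4←b1 b5←b1 b6←b1 b7←b1 b8←b1 b9←b0
Join-block Dom:
  b1: preds {b0,b3}: {b0} ∩ {b0,b1,b3} = {b0}; idom=b0
  b5: preds {b1,b3,b4}: {b0,b1} ∩ {b0,b1,b3} ∩ {b0,b1,b4} = {b0,b1}; idom=b1
  b6: preds {b4,b5}: {b0,b1,b4} ∩ {b0,b1,b5} = {b0,b1}; idom=b1
  b7: preds {b4,b6}: {b0,b1,b4} ∩ {b0,b1,b6} = {b0,b1}; idom=b1
  b8: preds {b5,b6}: {b0,b1,b5} ∩ {b0,b1,b6} = {b0,b1}; idom=b1
  b9: preds {b0,b5,b6}: {b0} ∩ {b0,b1,b5} ∩ {b0,b1,b6} = {b0}; idom=b0

DF derivation:
  b1←b0: walk · to b0
  b1←b3: walk b3→b1 to b0
  b5←b1: walk · to b1
  b5←b3: walk b3 to b1
  b5←b4: walk b4 to b1
  b6←b4: walk b4 to b1
  b6←b5: walk b5 to b1
  b7←b4: walk b4 to b1
  b7←b6: walk b6 to b1
  b8←b5: walk b5 to b1
  b8←b6: walk b6 to b1
  b9←b0: walk · to b0
  b9←b5: walk b5→b1 to b0
  b9←b6: walk b6→b1 to b0
  DF(b0)=∅
  DF(b1)={b1,b9}
  DF(b2)=∅
  DF(b3)={b1,b5}
  DF(b4)={b5,b6,b7}
  DF(b5)={b6,b8,b9}
  DF(b6)={b7,b8,b9}
  DF(b7)=∅
  DF(b8)=∅
  DF(b9)=∅

φ for t: defs {b2,b3,b6,b9}
  DF⁺ = {b1,b5,b6,b7,b8,b9}

Answer: ["b1", "b5", "b6", "b7", "b8", "b9"]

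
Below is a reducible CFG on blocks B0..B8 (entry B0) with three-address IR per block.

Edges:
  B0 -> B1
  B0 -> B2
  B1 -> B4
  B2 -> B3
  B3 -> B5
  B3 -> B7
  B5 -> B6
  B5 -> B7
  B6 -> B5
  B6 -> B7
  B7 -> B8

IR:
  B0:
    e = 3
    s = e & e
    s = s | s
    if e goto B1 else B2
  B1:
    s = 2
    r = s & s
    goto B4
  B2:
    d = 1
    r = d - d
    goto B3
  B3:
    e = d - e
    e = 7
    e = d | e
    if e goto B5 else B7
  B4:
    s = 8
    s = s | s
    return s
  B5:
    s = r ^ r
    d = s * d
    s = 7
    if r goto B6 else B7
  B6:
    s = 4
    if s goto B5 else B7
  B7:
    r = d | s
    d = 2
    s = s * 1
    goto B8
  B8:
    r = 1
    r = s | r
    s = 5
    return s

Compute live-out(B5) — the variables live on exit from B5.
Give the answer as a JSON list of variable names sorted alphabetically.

def/use:
  B0 def {e,s} use ∅
  B1 def {r,s} use ∅
  B2 def {d,r} use ∅
  B3 def {e} use {d,e}
  B4 def {s} use ∅
  B5 def {d,s} use {d,r}
  B6 def {s} use ∅
  B7 def {d,r,s} use {d,s}
  B8 def {r,s} use {s}

Live sets:
  B0 li=∅ lo={e,s}
  B1 li=∅ lo=∅
  B2 li={e,s} lo={d,e,r,s}
  B3 li={d,e,r,s} lo={d,r,s}
  B4 li=∅ lo=∅
  B5 li={d,r} lo={d,r,s}
  B6 li={d,r} lo={d,r,s}
  B7 li={d,s} lo={s}
  B8 li={s} lo=∅

live-out(B5) = ["d", "r", "s"]

Answer: ["d", "r", "s"]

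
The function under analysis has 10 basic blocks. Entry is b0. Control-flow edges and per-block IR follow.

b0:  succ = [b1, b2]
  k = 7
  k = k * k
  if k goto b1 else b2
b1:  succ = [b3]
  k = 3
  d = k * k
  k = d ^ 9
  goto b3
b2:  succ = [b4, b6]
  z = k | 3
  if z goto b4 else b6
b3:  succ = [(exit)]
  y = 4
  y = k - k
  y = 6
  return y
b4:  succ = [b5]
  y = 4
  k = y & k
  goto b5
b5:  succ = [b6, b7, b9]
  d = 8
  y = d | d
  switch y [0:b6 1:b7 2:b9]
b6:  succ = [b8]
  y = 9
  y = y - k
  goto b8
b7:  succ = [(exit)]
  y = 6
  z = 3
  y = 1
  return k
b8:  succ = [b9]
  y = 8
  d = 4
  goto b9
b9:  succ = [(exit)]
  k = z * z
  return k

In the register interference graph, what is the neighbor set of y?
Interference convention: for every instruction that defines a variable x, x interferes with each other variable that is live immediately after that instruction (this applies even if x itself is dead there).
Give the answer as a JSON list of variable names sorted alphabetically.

def/use:
  b0 def {k} use ∅
  b1 def {d,k} use ∅
  b2 def {z} use {k}
  b3 def {y} use {k}
  b4 def {k,y} use {k}
  b5 def {d,y} use ∅
  b6 def {y} use {k}
  b7 def {y,z} use {k}
  b8 def {d,y} use ∅
  b9 def {k} use {z}

Liveness:
  b0 li=∅ lo={k}
  b1 li=∅ lo={k}
  b2 li={k} lo={k,z}
  b3 li={k} lo=∅
  b4 li={k,z} lo={k,z}
  b5 li={k,z} lo={k,z}
  b6 li={k,z} lo={z}
  b7 li={k} lo=∅
  b8 li={z} lo={z}
  b9 li={z} lo=∅

Conflict graph:
  d↔{k,z}
  k↔{d,y,z}
  y↔{k,z}
  z↔{d,k,y}

N(y) = ["k", "z"]

Answer: ["k", "z"]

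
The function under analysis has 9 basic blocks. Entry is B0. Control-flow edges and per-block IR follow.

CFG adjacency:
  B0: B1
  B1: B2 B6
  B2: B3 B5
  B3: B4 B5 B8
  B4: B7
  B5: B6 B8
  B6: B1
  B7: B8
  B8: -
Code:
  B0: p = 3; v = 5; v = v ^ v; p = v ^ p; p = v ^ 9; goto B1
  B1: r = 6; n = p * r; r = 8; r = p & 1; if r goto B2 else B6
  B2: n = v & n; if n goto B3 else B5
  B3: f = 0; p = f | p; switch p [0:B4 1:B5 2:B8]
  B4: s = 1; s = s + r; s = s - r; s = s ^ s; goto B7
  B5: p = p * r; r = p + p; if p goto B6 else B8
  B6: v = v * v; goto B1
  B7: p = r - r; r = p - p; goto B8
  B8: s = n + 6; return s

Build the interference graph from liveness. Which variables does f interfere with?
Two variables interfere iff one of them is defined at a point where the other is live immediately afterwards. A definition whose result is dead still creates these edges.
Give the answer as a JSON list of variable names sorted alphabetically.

Answer: ["n", "p", "r", "v"]

Analysis:
Per-block:
  B0: def={p,v} ue=∅
  B1: def={n,r} ue={p}
  B2: def={n} ue={n,v}
  B3: def={f,p} ue={p}
  B4: def={s} ue={r}
  B5: def={p,r} ue={p,r}
  B6: def={v} ue={v}
  B7: def={p,r} ue={r}
  B8: def={s} ue={n}

Liveness:
  live B0: ∅→{p,v}
  live B1: {p,v}→{n,p,r,v}
  live B2: {n,p,r,v}→{n,p,r,v}
  live B3: {n,p,r,v}→{n,p,r,v}
  live B4: {n,r}→{n,r}
  live B5: {n,p,r,v}→{n,p,v}
  live B6: {p,v}→{p,v}
  live B7: {n,r}→{n}
  live B8: {n}→∅

Conflict graph:
  f↔{n,p,r,v}
  n↔{f,p,r,s,v}
  p↔{f,n,r,v}
  r↔{f,n,p,s,v}
  s↔{n,r}
  v↔{f,n,p,r}

N(f) = ["n", "p", "r", "v"]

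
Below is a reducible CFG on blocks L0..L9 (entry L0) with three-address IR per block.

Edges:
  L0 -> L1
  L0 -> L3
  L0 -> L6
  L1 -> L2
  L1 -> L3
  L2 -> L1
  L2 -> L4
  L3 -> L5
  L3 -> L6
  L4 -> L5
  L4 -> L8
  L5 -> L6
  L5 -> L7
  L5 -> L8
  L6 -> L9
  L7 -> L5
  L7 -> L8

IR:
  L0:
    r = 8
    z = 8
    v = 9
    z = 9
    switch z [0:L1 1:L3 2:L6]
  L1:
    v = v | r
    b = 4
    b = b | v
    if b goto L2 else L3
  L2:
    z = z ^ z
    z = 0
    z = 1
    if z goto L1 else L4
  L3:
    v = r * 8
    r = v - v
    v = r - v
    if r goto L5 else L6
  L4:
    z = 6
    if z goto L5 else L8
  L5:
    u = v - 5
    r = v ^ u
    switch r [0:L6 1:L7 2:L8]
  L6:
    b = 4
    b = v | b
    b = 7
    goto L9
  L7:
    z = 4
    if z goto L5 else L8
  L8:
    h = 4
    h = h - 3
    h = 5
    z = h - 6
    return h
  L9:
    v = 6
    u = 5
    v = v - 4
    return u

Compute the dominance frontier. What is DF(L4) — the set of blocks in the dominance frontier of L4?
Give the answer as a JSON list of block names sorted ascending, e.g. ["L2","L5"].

Answer: ["L5", "L8"]

Working:
idom tree: L1←L0 L2←L1 L3←L0 L4←L2 L5←L0 L6←L0 L7←L5 L8←L0 L9←L6
Dom at joins:
  L1: preds {L0,L2}: {L0} ∩ {L0,L1,L2} = {L0}; idom=L0
  L3: preds {L0,L1}: {L0} ∩ {L0,L1} = {L0}; idom=L0
  L5: preds {L3,L4,L7}: {L0,L3} ∩ {L0,L1,L2,L4} ∩ {L0,L5,L7} = {L0}; idom=L0
  L6: preds {L0,L3,L5}: {L0} ∩ {L0,L3} ∩ {L0,L5} = {L0}; idom=L0
  L8: preds {L4,L5,L7}: {L0,L1,L2,L4} ∩ {L0,L5} ∩ {L0,L5,L7} = {L0}; idom=L0

Frontier:
  join L1 pred L0: · stop@L0
  join L1 pred L2: L2→L1 stop@L0
  join L3 pred L0: · stop@L0
  join L3 pred L1: L1 stop@L0
  join L5 pred L3: L3 stop@L0
  join L5 pred L4: L4→L2→L1 stop@L0
  join L5 pred L7: L7→L5 stop@L0
  join L6 pred L0: · stop@L0
  join L6 pred L3: L3 stop@L0
  join L6 pred L5: L5 stop@L0
  join L8 pred L4: L4→L2→L1 stop@L0
  join L8 pred L5: L5 stop@L0
  join L8 pred L7: L7→L5 stop@L0
  L0 → ∅
  L1 → {L1,L3,L5,L8}
  L2 → {L1,L5,L8}
  L3 → {L5,L6}
  L4 → {L5,L8}
  L5 → {L5,L6,L8}
  L6 → ∅
  L7 → {L5,L8}
  L8 → ∅
  L9 → ∅

DF(L4) = ["L5", "L8"]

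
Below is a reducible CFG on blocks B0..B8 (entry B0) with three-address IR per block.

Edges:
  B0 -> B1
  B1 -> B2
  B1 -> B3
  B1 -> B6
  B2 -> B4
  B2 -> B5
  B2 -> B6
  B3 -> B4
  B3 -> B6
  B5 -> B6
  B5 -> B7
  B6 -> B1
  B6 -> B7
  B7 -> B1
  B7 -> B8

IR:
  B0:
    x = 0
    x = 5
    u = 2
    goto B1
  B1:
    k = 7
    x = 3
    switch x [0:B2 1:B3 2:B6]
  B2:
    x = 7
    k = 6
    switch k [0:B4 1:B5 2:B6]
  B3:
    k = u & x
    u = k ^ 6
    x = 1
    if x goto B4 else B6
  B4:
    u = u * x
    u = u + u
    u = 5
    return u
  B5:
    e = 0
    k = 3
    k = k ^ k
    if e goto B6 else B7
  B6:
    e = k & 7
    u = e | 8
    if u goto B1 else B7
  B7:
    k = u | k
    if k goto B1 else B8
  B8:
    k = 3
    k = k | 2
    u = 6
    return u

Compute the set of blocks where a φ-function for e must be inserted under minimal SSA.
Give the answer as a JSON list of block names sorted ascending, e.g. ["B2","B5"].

idom tree: B1←B0 B2←B1 B3←B1 B4←B1 B5←B2 B6←B1 B7←B1 B8←B7
Dom∩ at merges:
  B1: preds {B0,B6,B7}: {B0} ∩ {B0,B1,B6} ∩ {B0,B1,B7} = {B0}; idom=B0
  B4: preds {B2,B3}: {B0,B1,B2} ∩ {B0,B1,B3} = {B0,B1}; idom=B1
  B6: preds {B1,B2,B3,B5}: {B0,B1} ∩ {B0,B1,B2} ∩ {B0,B1,B3} ∩ {B0,B1,B2,B5} = {B0,B1}; idom=B1
  B7: preds {B5,B6}: {B0,B1,B2,B5} ∩ {B0,B1,B6} = {B0,B1}; idom=B1

Frontier:
  join B1 pred B0: · stop@B0
  join B1 pred B6: B6→B1 stop@B0
  join B1 pred B7: B7→B1 stop@B0
  join B4 pred B2: B2 stop@B1
  join B4 pred B3: B3 stop@B1
  join B6 pred B1: · stop@B1
  join B6 pred B2: B2 stop@B1
  join B6 pred B3: B3 stop@B1
  join B6 pred B5: B5→B2 stop@B1
  join B7 pred B5: B5→B2 stop@B1
  join B7 pred B6: B6 stop@B1
  B0 → ∅
  B1 → {B1}
  B2 → {B4,B6,B7}
  B3 → {B4,B6}
  B4 → ∅
  B5 → {B6,B7}
  B6 → {B1,B7}
  B7 → {B1}
  B8 → ∅

φ for e: defs {B5,B6}
  DF⁺ = {B1,B6,B7}

Answer: ["B1", "B6", "B7"]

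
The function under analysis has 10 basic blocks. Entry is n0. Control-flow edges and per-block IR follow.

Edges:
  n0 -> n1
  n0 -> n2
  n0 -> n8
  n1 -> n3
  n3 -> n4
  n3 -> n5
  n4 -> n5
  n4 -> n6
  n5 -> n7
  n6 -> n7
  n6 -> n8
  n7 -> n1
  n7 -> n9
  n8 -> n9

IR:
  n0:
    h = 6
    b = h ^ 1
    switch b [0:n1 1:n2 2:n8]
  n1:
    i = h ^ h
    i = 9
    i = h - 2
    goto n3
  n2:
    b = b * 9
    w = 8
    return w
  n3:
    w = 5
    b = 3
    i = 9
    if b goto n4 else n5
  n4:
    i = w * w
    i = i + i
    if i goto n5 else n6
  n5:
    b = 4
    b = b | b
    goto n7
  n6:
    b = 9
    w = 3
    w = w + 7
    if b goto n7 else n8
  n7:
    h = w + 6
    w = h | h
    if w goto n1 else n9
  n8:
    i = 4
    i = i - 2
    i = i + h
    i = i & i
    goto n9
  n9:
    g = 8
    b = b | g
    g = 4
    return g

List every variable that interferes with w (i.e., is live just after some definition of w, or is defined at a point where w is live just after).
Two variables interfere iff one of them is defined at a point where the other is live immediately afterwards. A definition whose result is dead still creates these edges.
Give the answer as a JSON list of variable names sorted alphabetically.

Answer: ["b", "h", "i"]

Analysis:
Block summaries:
  n0: {b,h} / ∅
  n1: {i} / {h}
  n2: {b,w} / {b}
  n3: {b,i,w} / ∅
  n4: {i} / {w}
  n5: {b} / ∅
  n6: {b,w} / ∅
  n7: {h,w} / {w}
  n8: {i} / {h}
  n9: {b,g} / {b}

Backward fixpoint:
  live n0: ∅→{b,h}
  live n1: {h}→{h}
  live n2: {b}→∅
  live n3: {h}→{h,w}
  live n4: {h,w}→{h,w}
  live n5: {w}→{b,w}
  live n6: {h}→{b,h,w}
  live n7: {b,w}→{b,h}
  live n8: {b,h}→{b}
  live n9: {b}→∅

Interference:
  b — {g,h,i,w}
  g — {b}
  h — {b,i,w}
  i — {b,h,w}
  w — {b,h,i}

N(w) = ["b", "h", "i"]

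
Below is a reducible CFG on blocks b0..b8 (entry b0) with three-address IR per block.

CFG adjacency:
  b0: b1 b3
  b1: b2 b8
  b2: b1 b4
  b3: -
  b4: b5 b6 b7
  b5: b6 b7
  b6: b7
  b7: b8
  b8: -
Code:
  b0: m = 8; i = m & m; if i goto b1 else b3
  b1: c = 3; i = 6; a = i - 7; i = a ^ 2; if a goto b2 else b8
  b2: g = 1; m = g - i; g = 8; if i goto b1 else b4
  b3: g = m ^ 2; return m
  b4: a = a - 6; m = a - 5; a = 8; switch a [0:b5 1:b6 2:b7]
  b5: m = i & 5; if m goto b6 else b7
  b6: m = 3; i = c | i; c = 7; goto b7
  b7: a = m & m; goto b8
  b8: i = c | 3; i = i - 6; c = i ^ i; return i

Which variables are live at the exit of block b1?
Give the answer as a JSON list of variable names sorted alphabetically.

Answer: ["a", "c", "i"]

Analysis:
Block summaries:
  b0: def={i,m} ue=∅
  b1: def={a,c,i} ue=∅
  b2: def={g,m} ue={i}
  b3: def={g} ue={m}
  b4: def={a,m} ue={a}
  b5: def={m} ue={i}
  b6: def={c,i,m} ue={c,i}
  b7: def={a} ue={m}
  b8: def={c,i} ue={c}

Live sets:
  live b0: ∅→{m}
  live b1: ∅→{a,c,i}
  live b2: {a,c,i}→{a,c,i}
  live b3: {m}→∅
  live b4: {a,c,i}→{c,i,m}
  live b5: {c,i}→{c,i,m}
  live b6: {c,i}→{c,m}
  live b7: {c,m}→{c}
  live b8: {c}→∅

live-out(b1) = ["a", "c", "i"]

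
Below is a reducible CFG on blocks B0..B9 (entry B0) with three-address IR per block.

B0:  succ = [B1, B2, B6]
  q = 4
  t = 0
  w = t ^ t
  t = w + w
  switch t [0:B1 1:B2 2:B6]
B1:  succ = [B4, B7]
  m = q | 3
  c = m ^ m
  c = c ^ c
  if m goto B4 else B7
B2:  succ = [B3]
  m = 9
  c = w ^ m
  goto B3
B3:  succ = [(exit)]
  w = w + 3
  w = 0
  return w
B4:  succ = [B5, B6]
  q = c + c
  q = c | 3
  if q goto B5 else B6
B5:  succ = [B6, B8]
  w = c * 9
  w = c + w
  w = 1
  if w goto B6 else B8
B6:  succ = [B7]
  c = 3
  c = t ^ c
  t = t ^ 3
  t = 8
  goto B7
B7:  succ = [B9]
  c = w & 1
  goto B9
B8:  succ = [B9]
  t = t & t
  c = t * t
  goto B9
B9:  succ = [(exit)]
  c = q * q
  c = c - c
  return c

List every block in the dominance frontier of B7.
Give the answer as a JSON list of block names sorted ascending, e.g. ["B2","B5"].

idom tree: B1←B0 B2←B0 B3←B2 B4←B1 B5←B4 B6←B0 B7←B0 B8←B5 B9←B0
Join-block Dom:
  B6: preds {B0,B4,B5}: {B0} ∩ {B0,B1,B4} ∩ {B0,B1,B4,B5} = {B0}; idom=B0
  B7: preds {B1,B6}: {B0,B1} ∩ {B0,B6} = {B0}; idom=B0
  B9: preds {B7,B8}: {B0,B7} ∩ {B0,B1,B4,B5,B8} = {B0}; idom=B0

Frontier:
  join B6 pred B0: · stop@B0
  join B6 pred B4: B4→B1 stop@B0
  join B6 pred B5: B5→B4→B1 stop@B0
  join B7 pred B1: B1 stop@B0
  join B7 pred B6: B6 stop@B0
  join B9 pred B7: B7 stop@B0
  join B9 pred B8: B8→B5→B4→B1 stop@B0
  B0: DF=∅
  B1: DF={B6,B7,B9}
  B2: DF=∅
  B3: DF=∅
  B4: DF={B6,B9}
  B5: DF={B6,B9}
  B6: DF={B7}
  B7: DF={B9}
  B8: DF={B9}
  B9: DF=∅

DF(B7) = ["B9"]

Answer: ["B9"]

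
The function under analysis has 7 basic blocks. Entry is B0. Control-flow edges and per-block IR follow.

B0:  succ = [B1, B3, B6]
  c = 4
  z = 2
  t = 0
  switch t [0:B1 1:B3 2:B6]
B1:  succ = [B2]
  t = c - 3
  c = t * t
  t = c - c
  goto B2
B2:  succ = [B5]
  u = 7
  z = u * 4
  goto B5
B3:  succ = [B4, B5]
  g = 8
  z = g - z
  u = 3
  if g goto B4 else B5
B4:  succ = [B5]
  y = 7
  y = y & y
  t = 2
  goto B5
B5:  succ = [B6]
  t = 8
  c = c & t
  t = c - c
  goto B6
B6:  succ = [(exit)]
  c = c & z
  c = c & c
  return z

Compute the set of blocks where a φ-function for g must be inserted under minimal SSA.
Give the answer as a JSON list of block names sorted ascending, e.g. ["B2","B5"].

idom tree: B1←B0 B2←B1 B3←B0 B4←B3 B5←B0 B6←B0
Join-block Dom:
  B5: preds {B2,B3,B4}: {B0,B1,B2} ∩ {B0,B3} ∩ {B0,B3,B4} = {B0}; idom=B0
  B6: preds {B0,B5}: {B0} ∩ {B0,B5} = {B0}; idom=B0

Frontier:
  B5←B2: walk B2→B1 to B0
  B5←B3: walk B3 to B0
  B5←B4: walk B4→B3 to B0
  B6←B0: walk · to B0
  B6←B5: walk B5 to B0
  B0 → ∅
  B1 → {B5}
  B2 → {B5}
  B3 → {B5}
  B4 → {B5}
  B5 → {B6}
  B6 → ∅

φ for g: defs {B3}
  DF⁺ = {B5,B6}

Answer: ["B5", "B6"]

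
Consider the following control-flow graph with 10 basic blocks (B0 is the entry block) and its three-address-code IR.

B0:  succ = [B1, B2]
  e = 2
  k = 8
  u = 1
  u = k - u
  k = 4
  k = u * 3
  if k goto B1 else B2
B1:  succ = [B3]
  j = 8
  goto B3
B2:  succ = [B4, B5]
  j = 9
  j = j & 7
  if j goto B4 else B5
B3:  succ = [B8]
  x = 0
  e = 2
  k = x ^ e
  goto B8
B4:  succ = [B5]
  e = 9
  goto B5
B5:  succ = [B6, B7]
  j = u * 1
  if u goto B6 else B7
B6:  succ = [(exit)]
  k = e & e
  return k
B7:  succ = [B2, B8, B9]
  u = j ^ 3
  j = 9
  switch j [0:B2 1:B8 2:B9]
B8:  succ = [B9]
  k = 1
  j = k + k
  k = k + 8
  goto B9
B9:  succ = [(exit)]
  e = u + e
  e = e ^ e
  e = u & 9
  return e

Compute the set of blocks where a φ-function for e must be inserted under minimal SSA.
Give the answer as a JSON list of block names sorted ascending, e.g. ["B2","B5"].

idom tree: B1←B0 B2←B0 B3←B1 B4←B2 B5←B2 B6←B5 B7←B5 B8←B0 B9←B0
Join-block Dom:
  B2: preds {B0,B7}: {B0} ∩ {B0,B2,B5,B7} = {B0}; idom=B0
  B5: preds {B2,B4}: {B0,B2} ∩ {B0,B2,B4} = {B0,B2}; idom=B2
  B8: preds {B3,B7}: {B0,B1,B3} ∩ {B0,B2,B5,B7} = {B0}; idom=B0
  B9: preds {B7,B8}: {B0,B2,B5,B7} ∩ {B0,B8} = {B0}; idom=B0

DF walk-up:
  join B2 pred B0: · stop@B0
  join B2 pred B7: B7→B5→B2 stop@B0
  join B5 pred B2: · stop@B2
  join B5 pred B4: B4 stop@B2
  join B8 pred B3: B3→B1 stop@B0
  join B8 pred B7: B7→B5→B2 stop@B0
  join B9 pred B7: B7→B5→B2 stop@B0
  join B9 pred B8: B8 stop@B0
  B0 → ∅
  B1 → {B8}
  B2 → {B2,B8,B9}
  B3 → {B8}
  B4 → {B5}
  B5 → {B2,B8,B9}
  B6 → ∅
  B7 → {B2,B8,B9}
  B8 → {B9}
  B9 → ∅

φ for e: defs {B0,B3,B4,B9}
  DF⁺ = {B2,B5,B8,B9}

Answer: ["B2", "B5", "B8", "B9"]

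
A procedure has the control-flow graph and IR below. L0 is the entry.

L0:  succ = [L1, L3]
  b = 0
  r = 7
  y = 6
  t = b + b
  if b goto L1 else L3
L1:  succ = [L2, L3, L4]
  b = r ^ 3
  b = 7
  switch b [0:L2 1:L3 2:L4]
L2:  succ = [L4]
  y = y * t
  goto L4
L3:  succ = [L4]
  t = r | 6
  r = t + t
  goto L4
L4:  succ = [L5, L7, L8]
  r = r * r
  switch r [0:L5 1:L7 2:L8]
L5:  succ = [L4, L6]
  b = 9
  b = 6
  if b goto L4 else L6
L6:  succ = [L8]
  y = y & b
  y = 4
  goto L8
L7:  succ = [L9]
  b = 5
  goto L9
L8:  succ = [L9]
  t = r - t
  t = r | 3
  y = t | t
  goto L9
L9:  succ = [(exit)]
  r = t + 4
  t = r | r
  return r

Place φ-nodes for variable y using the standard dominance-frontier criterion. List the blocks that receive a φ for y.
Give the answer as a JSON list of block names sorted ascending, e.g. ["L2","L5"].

Answer: ["L4", "L8", "L9"]

Working:
idom tree: L1←L0 L2←L1 L3←L0 L4←L0 L5←L4 L6←L5 L7←L4 L8←L4 L9←L4
Dom∩ at merges:
  L3: preds {L0,L1}: {L0} ∩ {L0,L1} = {L0}; idom=L0
  L4: preds {L1,L2,L3,L5}: {L0,L1} ∩ {L0,L1,L2} ∩ {L0,L3} ∩ {L0,L4,L5} = {L0}; idom=L0
  L8: preds {L4,L6}: {L0,L4} ∩ {L0,L4,L5,L6} = {L0,L4}; idom=L4
  L9: preds {L7,L8}: {L0,L4,L7} ∩ {L0,L4,L8} = {L0,L4}; idom=L4

DF walk-up:
  L3←L0: walk · to L0
  L3←L1: walk L1 to L0
  L4←L1: walk L1 to L0
  L4←L2: walk L2→L1 to L0
  L4←L3: walk L3 to L0
  L4←L5: walk L5→L4 to L0
  L8←L4: walk · to L4
  L8←L6: walk L6→L5 to L4
  L9←L7: walk L7 to L4
  L9←L8: walk L8 to L4
  L0 → ∅
  L1 → {L3,L4}
  L2 → {L4}
  L3 → {L4}
  L4 → {L4}
  L5 → {L4,L8}
  L6 → {L8}
  L7 → {L9}
  L8 → {L9}
  L9 → ∅

φ for y: defs {L0,L2,L6,L8}
  DF⁺ = {L4,L8,L9}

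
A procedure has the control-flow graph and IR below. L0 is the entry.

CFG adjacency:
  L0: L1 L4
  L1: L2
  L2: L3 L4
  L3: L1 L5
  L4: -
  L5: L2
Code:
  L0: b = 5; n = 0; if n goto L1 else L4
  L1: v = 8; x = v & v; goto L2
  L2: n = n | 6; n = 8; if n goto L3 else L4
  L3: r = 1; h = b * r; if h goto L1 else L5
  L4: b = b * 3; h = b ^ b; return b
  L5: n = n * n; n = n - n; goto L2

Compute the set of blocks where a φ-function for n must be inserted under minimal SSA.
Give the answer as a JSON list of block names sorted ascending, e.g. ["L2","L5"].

idom tree: L1←L0 L2←L1 L3←L2 L4←L0 L5←L3
Dom∩ at merges:
  L1: preds {L0,L3}: {L0} ∩ {L0,L1,L2,L3} = {L0}; idom=L0
  L2: preds {L1,L5}: {L0,L1} ∩ {L0,L1,L2,L3,L5} = {L0,L1}; idom=L1
  L4: preds {L0,L2}: {L0} ∩ {L0,L1,L2} = {L0}; idom=L0

DF derivation:
  join L1 pred L0: · stop@L0
  join L1 pred L3: L3→L2→L1 stop@L0
  join L2 pred L1: · stop@L1
  join L2 pred L5: L5→L3→L2 stop@L1
  join L4 pred L0: · stop@L0
  join L4 pred L2: L2→L1 stop@L0
  L0 → ∅
  L1 → {L1,L4}
  L2 → {L1,L2,L4}
  L3 → {L1,L2}
  L4 → ∅
  L5 → {L2}

φ for n: defs {L0,L2,L5}
  DF⁺ = {L1,L2,L4}

Answer: ["L1", "L2", "L4"]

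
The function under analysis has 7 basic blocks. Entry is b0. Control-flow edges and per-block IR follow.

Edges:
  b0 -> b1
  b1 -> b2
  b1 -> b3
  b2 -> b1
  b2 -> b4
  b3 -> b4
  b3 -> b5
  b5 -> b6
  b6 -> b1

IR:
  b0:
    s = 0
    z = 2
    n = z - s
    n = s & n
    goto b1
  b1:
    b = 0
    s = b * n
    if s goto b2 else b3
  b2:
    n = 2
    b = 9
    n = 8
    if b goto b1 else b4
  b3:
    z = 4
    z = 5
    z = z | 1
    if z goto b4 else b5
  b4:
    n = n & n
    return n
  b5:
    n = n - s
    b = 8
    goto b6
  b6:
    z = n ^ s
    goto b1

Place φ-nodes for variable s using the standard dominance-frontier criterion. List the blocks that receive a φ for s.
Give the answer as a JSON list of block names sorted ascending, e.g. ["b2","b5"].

Answer: ["b1"]

Derivation:
idom tree: b1←b0 b2←b1 b3←b1 b4←b1 b5←b3 b6←b5
Dom∩ at merges:
  b1: preds {b0,b2,b6}: {b0} ∩ {b0,b1,b2} ∩ {b0,b1,b3,b5,b6} = {b0}; idom=b0
  b4: preds {b2,b3}: {b0,b1,b2} ∩ {b0,b1,b3} = {b0,b1}; idom=b1

Frontier:
  join b1 pred b0: · stop@b0
  join b1 pred b2: b2→b1 stop@b0
  join b1 pred b6: b6→b5→b3→b1 stop@b0
  join b4 pred b2: b2 stop@b1
  join b4 pred b3: b3 stop@b1
  b0 → ∅
  b1 → {b1}
  b2 → {b1,b4}
  b3 → {b1,b4}
  b4 → ∅
  b5 → {b1}
  b6 → {b1}

φ for s: defs {b0,b1}
  DF⁺ = {b1}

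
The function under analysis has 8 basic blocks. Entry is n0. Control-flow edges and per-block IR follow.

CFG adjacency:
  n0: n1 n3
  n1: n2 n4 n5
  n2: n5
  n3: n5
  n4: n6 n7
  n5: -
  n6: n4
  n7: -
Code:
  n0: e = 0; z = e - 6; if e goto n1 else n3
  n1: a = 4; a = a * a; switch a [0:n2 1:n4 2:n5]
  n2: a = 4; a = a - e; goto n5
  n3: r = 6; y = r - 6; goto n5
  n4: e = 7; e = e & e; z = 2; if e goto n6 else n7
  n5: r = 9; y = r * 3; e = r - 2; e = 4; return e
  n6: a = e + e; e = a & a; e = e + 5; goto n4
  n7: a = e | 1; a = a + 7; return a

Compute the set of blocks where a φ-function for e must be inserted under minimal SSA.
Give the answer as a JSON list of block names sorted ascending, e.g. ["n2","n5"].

Answer: ["n4"]

Analysis:
idom tree: n1←n0 n2←n1 n3←n0 n4←n1 n5←n0 n6←n4 n7←n4
Dom∩ at merges:
  n4: preds {n1,n6}: {n0,n1} ∩ {n0,n1,n4,n6} = {n0,n1}; idom=n1
  n5: preds {n1,n2,n3}: {n0,n1} ∩ {n0,n1,n2} ∩ {n0,n3} = {n0}; idom=n0

DF derivation:
  n4←n1: walk · to n1
  n4←n6: walk n6→n4 to n1
  n5←n1: walk n1 to n0
  n5←n2: walk n2→n1 to n0
  n5←n3: walk n3 to n0
  DF(n0)=∅
  DF(n1)={n5}
  DF(n2)={n5}
  DF(n3)={n5}
  DF(n4)={n4}
  DF(n5)=∅
  DF(n6)={n4}
  DF(n7)=∅

φ for e: defs {n0,n4,n5,n6}
  DF⁺ = {n4}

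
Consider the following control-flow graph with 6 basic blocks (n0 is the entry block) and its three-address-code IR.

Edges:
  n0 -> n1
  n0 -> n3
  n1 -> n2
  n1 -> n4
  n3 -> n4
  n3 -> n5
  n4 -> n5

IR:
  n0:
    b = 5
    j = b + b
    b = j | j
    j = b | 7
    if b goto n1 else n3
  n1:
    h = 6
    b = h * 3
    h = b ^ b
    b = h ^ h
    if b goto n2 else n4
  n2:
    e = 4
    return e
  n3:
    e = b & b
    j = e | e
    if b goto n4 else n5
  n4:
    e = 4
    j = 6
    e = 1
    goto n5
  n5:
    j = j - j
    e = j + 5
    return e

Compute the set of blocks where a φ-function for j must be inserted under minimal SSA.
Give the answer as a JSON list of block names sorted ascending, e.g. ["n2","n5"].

Answer: ["n4", "n5"]

Derivation:
idom tree: n1←n0 n2←n1 n3←n0 n4←n0 n5←n0
Dom∩ at merges:
  n4: preds {n1,n3}: {n0,n1} ∩ {n0,n3} = {n0}; idom=n0
  n5: preds {n3,n4}: {n0,n3} ∩ {n0,n4} = {n0}; idom=n0

DF derivation:
  n4←n1: walk n1 to n0
  n4←n3: walk n3 to n0
  n5←n3: walk n3 to n0
  n5←n4: walk n4 to n0
  n0: DF=∅
  n1: DF={n4}
  n2: DF=∅
  n3: DF={n4,n5}
  n4: DF={n5}
  n5: DF=∅

φ for j: defs {n0,n3,n4,n5}
  DF⁺ = {n4,n5}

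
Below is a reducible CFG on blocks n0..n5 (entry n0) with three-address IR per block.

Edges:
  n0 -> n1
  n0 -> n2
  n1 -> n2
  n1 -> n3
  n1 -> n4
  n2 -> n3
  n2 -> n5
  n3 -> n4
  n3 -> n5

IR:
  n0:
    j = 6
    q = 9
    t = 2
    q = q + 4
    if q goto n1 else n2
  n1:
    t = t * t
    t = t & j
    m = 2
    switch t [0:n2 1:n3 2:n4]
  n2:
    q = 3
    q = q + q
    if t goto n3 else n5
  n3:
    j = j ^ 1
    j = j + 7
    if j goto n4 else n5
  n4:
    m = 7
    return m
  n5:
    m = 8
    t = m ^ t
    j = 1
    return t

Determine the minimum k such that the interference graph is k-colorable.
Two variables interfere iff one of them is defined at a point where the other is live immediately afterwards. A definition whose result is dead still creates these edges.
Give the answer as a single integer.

Block summaries:
  n0: def={j,q,t} ue=∅
  n1: def={m,t} ue={j,t}
  n2: def={q} ue={t}
  n3: def={j} ue={j}
  n4: def={m} ue=∅
  n5: def={j,m,t} ue={t}

Backward fixpoint:
  live n0: ∅→{j,t}
  live n1: {j,t}→{j,t}
  live n2: {j,t}→{j,t}
  live n3: {j,t}→{t}
  live n4: ∅→∅
  live n5: {t}→∅

Conflict graph:
  j↔{m,q,t}
  m↔{j,t}
  q↔{j,t}
  t↔{j,m,q}

Colouring:
  lower bound: {j,m,t} mutually conflict ⇒ χ ≥ 3
  assign j→r0 m→r2 q→r2 t→r1 — no edge inside a register ⇒ χ ≤ 3
  χ = 3

Answer: 3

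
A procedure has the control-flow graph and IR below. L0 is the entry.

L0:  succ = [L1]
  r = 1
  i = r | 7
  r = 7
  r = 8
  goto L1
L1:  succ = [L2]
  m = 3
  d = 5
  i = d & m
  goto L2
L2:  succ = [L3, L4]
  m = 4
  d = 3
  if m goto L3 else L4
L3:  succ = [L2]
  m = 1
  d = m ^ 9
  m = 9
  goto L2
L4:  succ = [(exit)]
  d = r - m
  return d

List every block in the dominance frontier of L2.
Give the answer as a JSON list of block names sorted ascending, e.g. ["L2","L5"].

idom tree: L1←L0 L2←L1 L3←L2 L4←L2
Join-block Dom:
  L2: preds {L1,L3}: {L0,L1} ∩ {L0,L1,L2,L3} = {L0,L1}; idom=L1

DF derivation:
  L2←L1: walk · to L1
  L2←L3: walk L3→L2 to L1
  DF(L0)=∅
  DF(L1)=∅
  DF(L2)={L2}
  DF(L3)={L2}
  DF(L4)=∅

DF(L2) = ["L2"]

Answer: ["L2"]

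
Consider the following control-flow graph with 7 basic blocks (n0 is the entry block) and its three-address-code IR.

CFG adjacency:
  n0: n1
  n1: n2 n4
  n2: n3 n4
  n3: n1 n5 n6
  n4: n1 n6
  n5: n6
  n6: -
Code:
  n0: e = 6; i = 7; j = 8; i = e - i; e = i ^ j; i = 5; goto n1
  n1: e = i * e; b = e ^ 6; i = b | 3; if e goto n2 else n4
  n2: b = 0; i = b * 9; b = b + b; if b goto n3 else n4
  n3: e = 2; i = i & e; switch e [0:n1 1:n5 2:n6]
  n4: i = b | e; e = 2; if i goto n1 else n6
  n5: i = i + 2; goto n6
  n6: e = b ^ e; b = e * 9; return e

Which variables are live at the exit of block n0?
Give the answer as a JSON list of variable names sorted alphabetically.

def/use:
  n0: {e,i,j} / ∅
  n1: {b,e,i} / {e,i}
  n2: {b,i} / ∅
  n3: {e,i} / {i}
  n4: {e,i} / {b,e}
  n5: {i} / {i}
  n6: {b,e} / {b,e}

Liveness:
  live n0: ∅→{e,i}
  live n1: {e,i}→{b,e}
  live n2: {e}→{b,e,i}
  live n3: {b,i}→{b,e,i}
  live n4: {b,e}→{b,e,i}
  live n5: {b,e,i}→{b,e}
  live n6: {b,e}→∅

live-out(n0) = ["e", "i"]

Answer: ["e", "i"]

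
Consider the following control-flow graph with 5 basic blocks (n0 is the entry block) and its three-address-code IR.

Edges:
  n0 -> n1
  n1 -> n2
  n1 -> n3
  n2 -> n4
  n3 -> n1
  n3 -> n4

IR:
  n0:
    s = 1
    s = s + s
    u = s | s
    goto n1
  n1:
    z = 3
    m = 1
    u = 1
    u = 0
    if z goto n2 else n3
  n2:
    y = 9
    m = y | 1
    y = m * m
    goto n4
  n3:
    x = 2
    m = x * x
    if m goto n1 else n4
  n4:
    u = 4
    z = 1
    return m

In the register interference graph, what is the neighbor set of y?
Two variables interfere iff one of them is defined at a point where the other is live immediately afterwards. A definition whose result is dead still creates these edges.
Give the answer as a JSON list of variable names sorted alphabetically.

Answer: ["m"]

Working:
Block summaries:
  n0: {s,u} / ∅
  n1: {m,u,z} / ∅
  n2: {m,y} / ∅
  n3: {m,x} / ∅
  n4: {u,z} / {m}

Backward fixpoint:
  n0 li=∅ lo=∅
  n1 li=∅ lo=∅
  n2 li=∅ lo={m}
  n3 li=∅ lo={m}
  n4 li={m} lo=∅

Conflict graph:
  m↔{u,y,z}
  s↔∅
  u↔{m,z}
  x↔∅
  y↔{m}
  z↔{m,u}

N(y) = ["m"]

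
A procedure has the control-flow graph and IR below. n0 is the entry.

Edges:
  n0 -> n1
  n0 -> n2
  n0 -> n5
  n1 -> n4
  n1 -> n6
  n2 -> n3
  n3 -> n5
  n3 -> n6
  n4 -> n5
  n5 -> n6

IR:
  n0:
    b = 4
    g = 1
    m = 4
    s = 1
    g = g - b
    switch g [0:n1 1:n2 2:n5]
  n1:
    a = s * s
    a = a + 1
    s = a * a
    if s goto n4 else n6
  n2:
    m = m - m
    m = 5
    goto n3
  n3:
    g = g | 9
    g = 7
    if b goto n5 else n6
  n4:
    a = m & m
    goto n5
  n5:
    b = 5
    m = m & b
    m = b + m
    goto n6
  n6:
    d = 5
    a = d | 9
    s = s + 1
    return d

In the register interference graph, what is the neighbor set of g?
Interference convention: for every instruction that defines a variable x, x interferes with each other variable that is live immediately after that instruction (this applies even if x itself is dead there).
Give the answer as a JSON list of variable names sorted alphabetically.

def/use:
  n0: def={b,g,m,s} ue=∅
  n1: def={a,s} ue={s}
  n2: def={m} ue={m}
  n3: def={g} ue={b,g}
  n4: def={a} ue={m}
  n5: def={b,m} ue={m}
  n6: def={a,d,s} ue={s}

Live sets:
  live n0: ∅→{b,g,m,s}
  live n1: {m,s}→{m,s}
  live n2: {b,g,m,s}→{b,g,m,s}
  live n3: {b,g,m,s}→{m,s}
  live n4: {m,s}→{m,s}
  live n5: {m,s}→{s}
  live n6: {s}→∅

Conflict graph:
  a↔{d,m,s}
  b↔{g,m,s}
  d↔{a,s}
  g↔{b,m,s}
  m↔{a,b,g,s}
  s↔{a,b,d,g,m}

N(g) = ["b", "m", "s"]

Answer: ["b", "m", "s"]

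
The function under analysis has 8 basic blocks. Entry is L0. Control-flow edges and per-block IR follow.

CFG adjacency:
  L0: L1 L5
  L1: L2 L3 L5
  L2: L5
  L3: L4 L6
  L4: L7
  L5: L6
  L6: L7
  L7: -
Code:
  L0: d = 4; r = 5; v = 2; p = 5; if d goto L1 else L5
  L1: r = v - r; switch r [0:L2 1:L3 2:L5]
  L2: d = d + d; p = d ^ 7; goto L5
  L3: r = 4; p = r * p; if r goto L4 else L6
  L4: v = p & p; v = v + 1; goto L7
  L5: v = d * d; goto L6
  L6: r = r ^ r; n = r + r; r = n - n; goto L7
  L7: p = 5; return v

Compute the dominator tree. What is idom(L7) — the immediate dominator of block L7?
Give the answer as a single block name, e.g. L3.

Answer: L0

Derivation:
idom tree: L1←L0 L2←L1 L3←L1 L4←L3 L5←L0 L6←L0 L7←L0
Dom at joins:
  L5: preds {L0,L1,L2}: {L0} ∩ {L0,L1} ∩ {L0,L1,L2} = {L0}; idom=L0
  L6: preds {L3,L5}: {L0,L1,L3} ∩ {L0,L5} = {L0}; idom=L0
  L7: preds {L4,L6}: {L0,L1,L3,L4} ∩ {L0,L6} = {L0}; idom=L0

idom(L7) = L0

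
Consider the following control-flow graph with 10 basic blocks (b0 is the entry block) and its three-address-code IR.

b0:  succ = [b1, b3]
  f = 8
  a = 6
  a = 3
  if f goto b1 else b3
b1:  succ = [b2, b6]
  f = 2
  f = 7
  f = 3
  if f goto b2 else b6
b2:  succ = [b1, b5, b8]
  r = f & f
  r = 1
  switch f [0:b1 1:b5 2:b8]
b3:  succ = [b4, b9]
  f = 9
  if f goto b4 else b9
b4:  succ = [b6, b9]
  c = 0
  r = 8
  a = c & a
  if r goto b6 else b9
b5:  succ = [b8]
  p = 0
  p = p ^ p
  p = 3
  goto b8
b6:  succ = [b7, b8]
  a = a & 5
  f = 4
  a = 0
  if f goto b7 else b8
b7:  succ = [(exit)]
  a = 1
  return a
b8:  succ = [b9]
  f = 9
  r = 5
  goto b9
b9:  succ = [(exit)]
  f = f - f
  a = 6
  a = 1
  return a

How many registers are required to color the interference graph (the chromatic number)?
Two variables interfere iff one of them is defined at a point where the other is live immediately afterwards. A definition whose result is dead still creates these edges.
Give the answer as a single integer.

Answer: 4

Working:
Block summaries:
  b0: def={a,f} ue=∅
  b1: def={f} ue=∅
  b2: def={r} ue={f}
  b3: def={f} ue=∅
  b4: def={a,c,r} ue={a}
  b5: def={p} ue=∅
  b6: def={a,f} ue={a}
  b7: def={a} ue=∅
  b8: def={f,r} ue=∅
  b9: def={a,f} ue={f}

Backward fixpoint:
  b0 li=∅ lo={a}
  b1 li={a} lo={a,f}
  b2 li={a,f} lo={a}
  b3 li={a} lo={a,f}
  b4 li={a,f} lo={a,f}
  b5 li=∅ lo=∅
  b6 li={a} lo=∅
  b7 li=∅ lo=∅
  b8 li=∅ lo={f}
  b9 li={f} lo=∅

Interfere edges:
  a — {c,f,r}
  c — {a,f,r}
  f — {a,c,r}
  p — ∅
  r — {a,c,f}

Chromatic number:
  clique {a,c,f,r} ⇒ need ≥ 4
  assign a→c0 c→c1 f→c2 p→c0 r→c3 — no edge inside a register ⇒ χ ≤ 4
  χ = 4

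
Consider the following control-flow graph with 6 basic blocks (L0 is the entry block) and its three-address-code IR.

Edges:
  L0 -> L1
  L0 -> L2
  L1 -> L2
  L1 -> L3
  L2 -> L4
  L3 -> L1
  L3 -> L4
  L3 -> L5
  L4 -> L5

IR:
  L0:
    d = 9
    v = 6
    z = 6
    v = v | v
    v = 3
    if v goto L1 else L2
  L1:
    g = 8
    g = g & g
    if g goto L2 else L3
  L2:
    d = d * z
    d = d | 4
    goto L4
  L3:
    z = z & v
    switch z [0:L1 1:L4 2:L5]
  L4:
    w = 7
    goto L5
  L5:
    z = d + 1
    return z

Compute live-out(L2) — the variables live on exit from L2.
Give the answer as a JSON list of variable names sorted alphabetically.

def/use:
  L0 def {d,v,z} use ∅
  L1 def {g} use ∅
  L2 def {d} use {d,z}
  L3 def {z} use {v,z}
  L4 def {w} use ∅
  L5 def {z} use {d}

Backward fixpoint:
  L0: in=∅ out={d,v,z}
  L1: in={d,v,z} out={d,v,z}
  L2: in={d,z} out={d}
  L3: in={d,v,z} out={d,v,z}
  L4: in={d} out={d}
  L5: in={d} out=∅

live-out(L2) = ["d"]

Answer: ["d"]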